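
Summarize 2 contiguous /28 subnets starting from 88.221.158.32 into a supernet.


Original prefix: /28
Number of subnets: 2 = 2^1
New prefix = 28 - 1 = 27
Supernet: 88.221.158.32/27


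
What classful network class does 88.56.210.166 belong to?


First octet: 88
Binary: 01011000
0xxxxxxx -> Class A (1-126)
Class A, default mask 255.0.0.0 (/8)


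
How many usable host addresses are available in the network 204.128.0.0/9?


Host bits = 32 - 9 = 23
Total addresses = 2^23 = 8388608
Usable = total - 2 (network and broadcast)
Usable hosts: 8388606


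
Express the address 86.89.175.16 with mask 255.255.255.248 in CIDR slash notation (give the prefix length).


Binary: 11111111.11111111.11111111.11111000
Count leading 1s
Prefix: /29


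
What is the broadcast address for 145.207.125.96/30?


Network: 145.207.125.96/30
Host bits = 2
Set all host bits to 1:
Broadcast: 145.207.125.99


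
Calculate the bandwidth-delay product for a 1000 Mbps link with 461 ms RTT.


BDP = bandwidth * RTT
= 1000 Mbps * 461 ms
= 1000 * 1e6 * 461 / 1000 bits
= 461000000 bits
= 57625000 bytes
= 56274.4141 KB
BDP = 461000000 bits (57625000 bytes)


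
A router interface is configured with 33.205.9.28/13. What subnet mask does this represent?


/13 means 13 network bits, 19 host bits
Binary: 11111111111110000000000000000000
Mask: 255.248.0.0


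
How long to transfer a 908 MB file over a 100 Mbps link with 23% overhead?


Effective throughput = 100 * (1 - 23/100) = 77 Mbps
File size in Mb = 908 * 8 = 7264 Mb
Time = 7264 / 77
Time = 94.3377 seconds


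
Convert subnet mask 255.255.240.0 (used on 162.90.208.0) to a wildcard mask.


Subnet mask: 255.255.240.0
Wildcard = 255.255.255.255 - subnet mask
255 - 255 = 0
255 - 255 = 0
255 - 240 = 15
255 - 0 = 255
Wildcard: 0.0.15.255


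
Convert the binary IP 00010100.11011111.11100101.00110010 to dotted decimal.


00010100 = 20
11011111 = 223
11100101 = 229
00110010 = 50
IP: 20.223.229.50


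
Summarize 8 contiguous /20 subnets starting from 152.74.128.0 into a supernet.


Original prefix: /20
Number of subnets: 8 = 2^3
New prefix = 20 - 3 = 17
Supernet: 152.74.128.0/17


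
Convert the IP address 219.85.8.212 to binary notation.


219 = 11011011
85 = 01010101
8 = 00001000
212 = 11010100
Binary: 11011011.01010101.00001000.11010100


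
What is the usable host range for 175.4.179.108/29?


Network: 175.4.179.104
Broadcast: 175.4.179.111
First usable = network + 1
Last usable = broadcast - 1
Range: 175.4.179.105 to 175.4.179.110


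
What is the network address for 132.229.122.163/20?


IP:   10000100.11100101.01111010.10100011
Mask: 11111111.11111111.11110000.00000000
AND operation:
Net:  10000100.11100101.01110000.00000000
Network: 132.229.112.0/20


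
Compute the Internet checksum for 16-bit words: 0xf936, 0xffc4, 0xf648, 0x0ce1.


Sum all words (with carry folding):
+ 0xf936 = 0xf936
+ 0xffc4 = 0xf8fb
+ 0xf648 = 0xef44
+ 0x0ce1 = 0xfc25
One's complement: ~0xfc25
Checksum = 0x03da


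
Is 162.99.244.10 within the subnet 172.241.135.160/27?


Subnet network: 172.241.135.160
Test IP AND mask: 162.99.244.0
No, 162.99.244.10 is not in 172.241.135.160/27


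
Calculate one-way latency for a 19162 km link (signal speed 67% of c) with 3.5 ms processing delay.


Speed = 0.67 * 3e5 km/s = 201000 km/s
Propagation delay = 19162 / 201000 = 0.0953 s = 95.3333 ms
Processing delay = 3.5 ms
Total one-way latency = 98.8333 ms


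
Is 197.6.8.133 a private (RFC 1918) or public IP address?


RFC 1918 private ranges:
  10.0.0.0/8 (10.0.0.0 - 10.255.255.255)
  172.16.0.0/12 (172.16.0.0 - 172.31.255.255)
  192.168.0.0/16 (192.168.0.0 - 192.168.255.255)
Public (not in any RFC 1918 range)


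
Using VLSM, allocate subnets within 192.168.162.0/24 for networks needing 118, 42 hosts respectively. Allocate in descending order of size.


118 hosts -> /25 (126 usable): 192.168.162.0/25
42 hosts -> /26 (62 usable): 192.168.162.128/26
Allocation: 192.168.162.0/25 (118 hosts, 126 usable); 192.168.162.128/26 (42 hosts, 62 usable)


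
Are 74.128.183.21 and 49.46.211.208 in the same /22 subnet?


Mask: 255.255.252.0
74.128.183.21 AND mask = 74.128.180.0
49.46.211.208 AND mask = 49.46.208.0
No, different subnets (74.128.180.0 vs 49.46.208.0)


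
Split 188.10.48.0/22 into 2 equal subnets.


New prefix = 22 + 1 = 23
Each subnet has 512 addresses
  188.10.48.0/23
  188.10.50.0/23
Subnets: 188.10.48.0/23, 188.10.50.0/23


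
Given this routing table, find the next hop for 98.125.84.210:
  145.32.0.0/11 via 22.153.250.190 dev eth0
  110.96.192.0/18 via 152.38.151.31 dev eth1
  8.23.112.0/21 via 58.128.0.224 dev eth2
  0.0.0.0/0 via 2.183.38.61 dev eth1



Longest prefix match for 98.125.84.210:
  /11 145.32.0.0: no
  /18 110.96.192.0: no
  /21 8.23.112.0: no
  /0 0.0.0.0: MATCH
Selected: next-hop 2.183.38.61 via eth1 (matched /0)


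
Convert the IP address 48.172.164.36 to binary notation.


48 = 00110000
172 = 10101100
164 = 10100100
36 = 00100100
Binary: 00110000.10101100.10100100.00100100


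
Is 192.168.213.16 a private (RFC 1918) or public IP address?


RFC 1918 private ranges:
  10.0.0.0/8 (10.0.0.0 - 10.255.255.255)
  172.16.0.0/12 (172.16.0.0 - 172.31.255.255)
  192.168.0.0/16 (192.168.0.0 - 192.168.255.255)
Private (in 192.168.0.0/16)


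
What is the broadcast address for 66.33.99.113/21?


Network: 66.33.96.0/21
Host bits = 11
Set all host bits to 1:
Broadcast: 66.33.103.255


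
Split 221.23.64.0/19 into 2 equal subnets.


New prefix = 19 + 1 = 20
Each subnet has 4096 addresses
  221.23.64.0/20
  221.23.80.0/20
Subnets: 221.23.64.0/20, 221.23.80.0/20


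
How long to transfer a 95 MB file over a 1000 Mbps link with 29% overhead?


Effective throughput = 1000 * (1 - 29/100) = 710 Mbps
File size in Mb = 95 * 8 = 760 Mb
Time = 760 / 710
Time = 1.0704 seconds


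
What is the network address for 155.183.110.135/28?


IP:   10011011.10110111.01101110.10000111
Mask: 11111111.11111111.11111111.11110000
AND operation:
Net:  10011011.10110111.01101110.10000000
Network: 155.183.110.128/28


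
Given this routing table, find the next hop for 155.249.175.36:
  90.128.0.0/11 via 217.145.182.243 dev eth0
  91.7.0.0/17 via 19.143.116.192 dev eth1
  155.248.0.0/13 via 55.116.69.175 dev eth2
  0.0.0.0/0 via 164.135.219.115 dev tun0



Longest prefix match for 155.249.175.36:
  /11 90.128.0.0: no
  /17 91.7.0.0: no
  /13 155.248.0.0: MATCH
  /0 0.0.0.0: MATCH
Selected: next-hop 55.116.69.175 via eth2 (matched /13)


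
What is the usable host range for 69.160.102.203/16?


Network: 69.160.0.0
Broadcast: 69.160.255.255
First usable = network + 1
Last usable = broadcast - 1
Range: 69.160.0.1 to 69.160.255.254


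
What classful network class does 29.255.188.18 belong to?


First octet: 29
Binary: 00011101
0xxxxxxx -> Class A (1-126)
Class A, default mask 255.0.0.0 (/8)


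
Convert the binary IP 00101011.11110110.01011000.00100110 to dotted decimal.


00101011 = 43
11110110 = 246
01011000 = 88
00100110 = 38
IP: 43.246.88.38


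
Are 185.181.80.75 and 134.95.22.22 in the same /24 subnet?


Mask: 255.255.255.0
185.181.80.75 AND mask = 185.181.80.0
134.95.22.22 AND mask = 134.95.22.0
No, different subnets (185.181.80.0 vs 134.95.22.0)


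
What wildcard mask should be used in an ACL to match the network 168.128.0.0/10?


Subnet mask: 255.192.0.0
Wildcard = 255.255.255.255 - subnet mask
255 - 255 = 0
255 - 192 = 63
255 - 0 = 255
255 - 0 = 255
Wildcard: 0.63.255.255


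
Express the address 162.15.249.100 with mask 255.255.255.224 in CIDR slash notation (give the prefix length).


Binary: 11111111.11111111.11111111.11100000
Count leading 1s
Prefix: /27


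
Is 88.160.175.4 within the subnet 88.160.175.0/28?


Subnet network: 88.160.175.0
Test IP AND mask: 88.160.175.0
Yes, 88.160.175.4 is in 88.160.175.0/28


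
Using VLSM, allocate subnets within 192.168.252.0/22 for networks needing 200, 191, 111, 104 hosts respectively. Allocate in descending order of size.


200 hosts -> /24 (254 usable): 192.168.252.0/24
191 hosts -> /24 (254 usable): 192.168.253.0/24
111 hosts -> /25 (126 usable): 192.168.254.0/25
104 hosts -> /25 (126 usable): 192.168.254.128/25
Allocation: 192.168.252.0/24 (200 hosts, 254 usable); 192.168.253.0/24 (191 hosts, 254 usable); 192.168.254.0/25 (111 hosts, 126 usable); 192.168.254.128/25 (104 hosts, 126 usable)


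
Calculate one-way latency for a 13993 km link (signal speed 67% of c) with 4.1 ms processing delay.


Speed = 0.67 * 3e5 km/s = 201000 km/s
Propagation delay = 13993 / 201000 = 0.0696 s = 69.6169 ms
Processing delay = 4.1 ms
Total one-way latency = 73.7169 ms


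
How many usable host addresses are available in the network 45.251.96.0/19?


Host bits = 32 - 19 = 13
Total addresses = 2^13 = 8192
Usable = total - 2 (network and broadcast)
Usable hosts: 8190


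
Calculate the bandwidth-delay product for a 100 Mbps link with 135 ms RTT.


BDP = bandwidth * RTT
= 100 Mbps * 135 ms
= 100 * 1e6 * 135 / 1000 bits
= 13500000 bits
= 1687500 bytes
= 1647.9492 KB
BDP = 13500000 bits (1687500 bytes)


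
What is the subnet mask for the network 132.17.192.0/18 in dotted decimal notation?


/18 means 18 network bits, 14 host bits
Binary: 11111111111111111100000000000000
Mask: 255.255.192.0


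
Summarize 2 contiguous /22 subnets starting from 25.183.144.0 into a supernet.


Original prefix: /22
Number of subnets: 2 = 2^1
New prefix = 22 - 1 = 21
Supernet: 25.183.144.0/21


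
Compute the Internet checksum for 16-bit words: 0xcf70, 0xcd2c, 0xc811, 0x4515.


Sum all words (with carry folding):
+ 0xcf70 = 0xcf70
+ 0xcd2c = 0x9c9d
+ 0xc811 = 0x64af
+ 0x4515 = 0xa9c4
One's complement: ~0xa9c4
Checksum = 0x563b


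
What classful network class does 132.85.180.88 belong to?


First octet: 132
Binary: 10000100
10xxxxxx -> Class B (128-191)
Class B, default mask 255.255.0.0 (/16)


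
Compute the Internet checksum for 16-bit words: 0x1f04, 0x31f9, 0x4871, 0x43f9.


Sum all words (with carry folding):
+ 0x1f04 = 0x1f04
+ 0x31f9 = 0x50fd
+ 0x4871 = 0x996e
+ 0x43f9 = 0xdd67
One's complement: ~0xdd67
Checksum = 0x2298


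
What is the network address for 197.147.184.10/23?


IP:   11000101.10010011.10111000.00001010
Mask: 11111111.11111111.11111110.00000000
AND operation:
Net:  11000101.10010011.10111000.00000000
Network: 197.147.184.0/23


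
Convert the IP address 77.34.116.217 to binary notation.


77 = 01001101
34 = 00100010
116 = 01110100
217 = 11011001
Binary: 01001101.00100010.01110100.11011001


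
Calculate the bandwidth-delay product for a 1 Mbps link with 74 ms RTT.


BDP = bandwidth * RTT
= 1 Mbps * 74 ms
= 1 * 1e6 * 74 / 1000 bits
= 74000 bits
= 9250 bytes
= 9.0332 KB
BDP = 74000 bits (9250 bytes)


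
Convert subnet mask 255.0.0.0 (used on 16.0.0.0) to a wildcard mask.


Subnet mask: 255.0.0.0
Wildcard = 255.255.255.255 - subnet mask
255 - 255 = 0
255 - 0 = 255
255 - 0 = 255
255 - 0 = 255
Wildcard: 0.255.255.255


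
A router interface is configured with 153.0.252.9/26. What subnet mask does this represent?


/26 means 26 network bits, 6 host bits
Binary: 11111111111111111111111111000000
Mask: 255.255.255.192


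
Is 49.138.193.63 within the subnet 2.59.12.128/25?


Subnet network: 2.59.12.128
Test IP AND mask: 49.138.193.0
No, 49.138.193.63 is not in 2.59.12.128/25


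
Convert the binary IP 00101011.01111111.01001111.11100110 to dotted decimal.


00101011 = 43
01111111 = 127
01001111 = 79
11100110 = 230
IP: 43.127.79.230


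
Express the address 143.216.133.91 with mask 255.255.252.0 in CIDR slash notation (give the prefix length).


Binary: 11111111.11111111.11111100.00000000
Count leading 1s
Prefix: /22


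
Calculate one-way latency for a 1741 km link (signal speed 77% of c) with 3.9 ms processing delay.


Speed = 0.77 * 3e5 km/s = 231000 km/s
Propagation delay = 1741 / 231000 = 0.0075 s = 7.5368 ms
Processing delay = 3.9 ms
Total one-way latency = 11.4368 ms


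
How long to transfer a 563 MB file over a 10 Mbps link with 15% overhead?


Effective throughput = 10 * (1 - 15/100) = 8.5 Mbps
File size in Mb = 563 * 8 = 4504 Mb
Time = 4504 / 8.5
Time = 529.8824 seconds


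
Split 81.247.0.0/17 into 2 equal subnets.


New prefix = 17 + 1 = 18
Each subnet has 16384 addresses
  81.247.0.0/18
  81.247.64.0/18
Subnets: 81.247.0.0/18, 81.247.64.0/18


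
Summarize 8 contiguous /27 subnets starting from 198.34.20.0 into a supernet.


Original prefix: /27
Number of subnets: 8 = 2^3
New prefix = 27 - 3 = 24
Supernet: 198.34.20.0/24


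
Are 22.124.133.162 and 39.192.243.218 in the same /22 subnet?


Mask: 255.255.252.0
22.124.133.162 AND mask = 22.124.132.0
39.192.243.218 AND mask = 39.192.240.0
No, different subnets (22.124.132.0 vs 39.192.240.0)


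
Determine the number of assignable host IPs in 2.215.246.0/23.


Host bits = 32 - 23 = 9
Total addresses = 2^9 = 512
Usable = total - 2 (network and broadcast)
Usable hosts: 510


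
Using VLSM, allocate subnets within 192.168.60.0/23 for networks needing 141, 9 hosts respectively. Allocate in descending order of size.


141 hosts -> /24 (254 usable): 192.168.60.0/24
9 hosts -> /28 (14 usable): 192.168.61.0/28
Allocation: 192.168.60.0/24 (141 hosts, 254 usable); 192.168.61.0/28 (9 hosts, 14 usable)


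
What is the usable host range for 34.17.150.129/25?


Network: 34.17.150.128
Broadcast: 34.17.150.255
First usable = network + 1
Last usable = broadcast - 1
Range: 34.17.150.129 to 34.17.150.254


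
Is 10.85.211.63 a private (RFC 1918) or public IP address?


RFC 1918 private ranges:
  10.0.0.0/8 (10.0.0.0 - 10.255.255.255)
  172.16.0.0/12 (172.16.0.0 - 172.31.255.255)
  192.168.0.0/16 (192.168.0.0 - 192.168.255.255)
Private (in 10.0.0.0/8)


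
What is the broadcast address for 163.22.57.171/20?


Network: 163.22.48.0/20
Host bits = 12
Set all host bits to 1:
Broadcast: 163.22.63.255


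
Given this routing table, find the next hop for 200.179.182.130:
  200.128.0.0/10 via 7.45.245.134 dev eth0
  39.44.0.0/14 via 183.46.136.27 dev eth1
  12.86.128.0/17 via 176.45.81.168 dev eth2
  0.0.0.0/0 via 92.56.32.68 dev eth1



Longest prefix match for 200.179.182.130:
  /10 200.128.0.0: MATCH
  /14 39.44.0.0: no
  /17 12.86.128.0: no
  /0 0.0.0.0: MATCH
Selected: next-hop 7.45.245.134 via eth0 (matched /10)


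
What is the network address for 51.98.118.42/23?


IP:   00110011.01100010.01110110.00101010
Mask: 11111111.11111111.11111110.00000000
AND operation:
Net:  00110011.01100010.01110110.00000000
Network: 51.98.118.0/23


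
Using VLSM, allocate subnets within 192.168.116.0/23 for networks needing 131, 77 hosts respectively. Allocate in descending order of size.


131 hosts -> /24 (254 usable): 192.168.116.0/24
77 hosts -> /25 (126 usable): 192.168.117.0/25
Allocation: 192.168.116.0/24 (131 hosts, 254 usable); 192.168.117.0/25 (77 hosts, 126 usable)


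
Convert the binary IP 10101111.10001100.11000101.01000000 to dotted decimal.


10101111 = 175
10001100 = 140
11000101 = 197
01000000 = 64
IP: 175.140.197.64


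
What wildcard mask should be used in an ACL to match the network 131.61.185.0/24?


Subnet mask: 255.255.255.0
Wildcard = 255.255.255.255 - subnet mask
255 - 255 = 0
255 - 255 = 0
255 - 255 = 0
255 - 0 = 255
Wildcard: 0.0.0.255


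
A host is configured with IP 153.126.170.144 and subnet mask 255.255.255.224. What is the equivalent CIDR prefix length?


Binary: 11111111.11111111.11111111.11100000
Count leading 1s
Prefix: /27


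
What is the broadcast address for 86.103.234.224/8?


Network: 86.0.0.0/8
Host bits = 24
Set all host bits to 1:
Broadcast: 86.255.255.255


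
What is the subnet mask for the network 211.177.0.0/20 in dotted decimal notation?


/20 means 20 network bits, 12 host bits
Binary: 11111111111111111111000000000000
Mask: 255.255.240.0


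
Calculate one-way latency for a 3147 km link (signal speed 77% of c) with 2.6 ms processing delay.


Speed = 0.77 * 3e5 km/s = 231000 km/s
Propagation delay = 3147 / 231000 = 0.0136 s = 13.6234 ms
Processing delay = 2.6 ms
Total one-way latency = 16.2234 ms


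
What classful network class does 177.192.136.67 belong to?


First octet: 177
Binary: 10110001
10xxxxxx -> Class B (128-191)
Class B, default mask 255.255.0.0 (/16)


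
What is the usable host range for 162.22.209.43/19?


Network: 162.22.192.0
Broadcast: 162.22.223.255
First usable = network + 1
Last usable = broadcast - 1
Range: 162.22.192.1 to 162.22.223.254


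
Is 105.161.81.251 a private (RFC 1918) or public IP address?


RFC 1918 private ranges:
  10.0.0.0/8 (10.0.0.0 - 10.255.255.255)
  172.16.0.0/12 (172.16.0.0 - 172.31.255.255)
  192.168.0.0/16 (192.168.0.0 - 192.168.255.255)
Public (not in any RFC 1918 range)


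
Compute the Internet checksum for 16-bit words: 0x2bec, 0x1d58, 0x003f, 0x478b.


Sum all words (with carry folding):
+ 0x2bec = 0x2bec
+ 0x1d58 = 0x4944
+ 0x003f = 0x4983
+ 0x478b = 0x910e
One's complement: ~0x910e
Checksum = 0x6ef1


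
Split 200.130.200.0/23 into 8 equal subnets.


New prefix = 23 + 3 = 26
Each subnet has 64 addresses
  200.130.200.0/26
  200.130.200.64/26
  200.130.200.128/26
  200.130.200.192/26
  200.130.201.0/26
  200.130.201.64/26
  200.130.201.128/26
  200.130.201.192/26
Subnets: 200.130.200.0/26, 200.130.200.64/26, 200.130.200.128/26, 200.130.200.192/26, 200.130.201.0/26, 200.130.201.64/26, 200.130.201.128/26, 200.130.201.192/26


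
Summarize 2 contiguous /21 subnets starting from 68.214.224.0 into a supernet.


Original prefix: /21
Number of subnets: 2 = 2^1
New prefix = 21 - 1 = 20
Supernet: 68.214.224.0/20


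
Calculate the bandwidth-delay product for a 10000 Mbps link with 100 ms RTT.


BDP = bandwidth * RTT
= 10000 Mbps * 100 ms
= 10000 * 1e6 * 100 / 1000 bits
= 1000000000 bits
= 125000000 bytes
= 122070.3125 KB
BDP = 1000000000 bits (125000000 bytes)


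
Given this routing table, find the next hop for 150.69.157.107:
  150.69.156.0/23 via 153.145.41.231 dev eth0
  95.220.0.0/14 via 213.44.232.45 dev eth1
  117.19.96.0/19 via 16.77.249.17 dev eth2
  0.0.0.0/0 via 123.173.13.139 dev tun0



Longest prefix match for 150.69.157.107:
  /23 150.69.156.0: MATCH
  /14 95.220.0.0: no
  /19 117.19.96.0: no
  /0 0.0.0.0: MATCH
Selected: next-hop 153.145.41.231 via eth0 (matched /23)


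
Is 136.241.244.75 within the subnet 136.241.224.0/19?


Subnet network: 136.241.224.0
Test IP AND mask: 136.241.224.0
Yes, 136.241.244.75 is in 136.241.224.0/19


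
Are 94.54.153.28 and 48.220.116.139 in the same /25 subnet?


Mask: 255.255.255.128
94.54.153.28 AND mask = 94.54.153.0
48.220.116.139 AND mask = 48.220.116.128
No, different subnets (94.54.153.0 vs 48.220.116.128)


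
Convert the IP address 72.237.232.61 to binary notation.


72 = 01001000
237 = 11101101
232 = 11101000
61 = 00111101
Binary: 01001000.11101101.11101000.00111101


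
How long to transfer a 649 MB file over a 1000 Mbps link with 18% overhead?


Effective throughput = 1000 * (1 - 18/100) = 820.0 Mbps
File size in Mb = 649 * 8 = 5192 Mb
Time = 5192 / 820.0
Time = 6.3317 seconds


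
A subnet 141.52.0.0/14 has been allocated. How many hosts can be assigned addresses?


Host bits = 32 - 14 = 18
Total addresses = 2^18 = 262144
Usable = total - 2 (network and broadcast)
Usable hosts: 262142


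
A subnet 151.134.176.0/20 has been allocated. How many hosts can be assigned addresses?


Host bits = 32 - 20 = 12
Total addresses = 2^12 = 4096
Usable = total - 2 (network and broadcast)
Usable hosts: 4094


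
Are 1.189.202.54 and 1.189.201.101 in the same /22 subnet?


Mask: 255.255.252.0
1.189.202.54 AND mask = 1.189.200.0
1.189.201.101 AND mask = 1.189.200.0
Yes, same subnet (1.189.200.0)


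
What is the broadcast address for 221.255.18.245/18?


Network: 221.255.0.0/18
Host bits = 14
Set all host bits to 1:
Broadcast: 221.255.63.255


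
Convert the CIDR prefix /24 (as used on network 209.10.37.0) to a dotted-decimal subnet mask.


/24 means 24 network bits, 8 host bits
Binary: 11111111111111111111111100000000
Mask: 255.255.255.0


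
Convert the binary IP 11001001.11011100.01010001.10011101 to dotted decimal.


11001001 = 201
11011100 = 220
01010001 = 81
10011101 = 157
IP: 201.220.81.157


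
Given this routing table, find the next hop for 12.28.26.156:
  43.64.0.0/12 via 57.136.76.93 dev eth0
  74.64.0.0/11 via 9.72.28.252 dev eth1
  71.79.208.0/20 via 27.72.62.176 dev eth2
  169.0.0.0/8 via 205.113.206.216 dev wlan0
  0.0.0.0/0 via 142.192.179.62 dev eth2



Longest prefix match for 12.28.26.156:
  /12 43.64.0.0: no
  /11 74.64.0.0: no
  /20 71.79.208.0: no
  /8 169.0.0.0: no
  /0 0.0.0.0: MATCH
Selected: next-hop 142.192.179.62 via eth2 (matched /0)


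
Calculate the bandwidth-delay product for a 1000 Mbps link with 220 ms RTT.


BDP = bandwidth * RTT
= 1000 Mbps * 220 ms
= 1000 * 1e6 * 220 / 1000 bits
= 220000000 bits
= 27500000 bytes
= 26855.4688 KB
BDP = 220000000 bits (27500000 bytes)


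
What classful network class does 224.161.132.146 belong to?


First octet: 224
Binary: 11100000
1110xxxx -> Class D (224-239)
Class D (multicast), default mask N/A


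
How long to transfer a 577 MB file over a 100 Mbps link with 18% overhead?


Effective throughput = 100 * (1 - 18/100) = 82 Mbps
File size in Mb = 577 * 8 = 4616 Mb
Time = 4616 / 82
Time = 56.2927 seconds


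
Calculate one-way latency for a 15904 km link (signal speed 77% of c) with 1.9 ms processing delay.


Speed = 0.77 * 3e5 km/s = 231000 km/s
Propagation delay = 15904 / 231000 = 0.0688 s = 68.8485 ms
Processing delay = 1.9 ms
Total one-way latency = 70.7485 ms


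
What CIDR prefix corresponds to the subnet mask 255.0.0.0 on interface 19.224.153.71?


Binary: 11111111.00000000.00000000.00000000
Count leading 1s
Prefix: /8


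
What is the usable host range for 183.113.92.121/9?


Network: 183.0.0.0
Broadcast: 183.127.255.255
First usable = network + 1
Last usable = broadcast - 1
Range: 183.0.0.1 to 183.127.255.254


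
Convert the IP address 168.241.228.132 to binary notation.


168 = 10101000
241 = 11110001
228 = 11100100
132 = 10000100
Binary: 10101000.11110001.11100100.10000100


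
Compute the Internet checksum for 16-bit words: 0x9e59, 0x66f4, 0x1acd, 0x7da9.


Sum all words (with carry folding):
+ 0x9e59 = 0x9e59
+ 0x66f4 = 0x054e
+ 0x1acd = 0x201b
+ 0x7da9 = 0x9dc4
One's complement: ~0x9dc4
Checksum = 0x623b


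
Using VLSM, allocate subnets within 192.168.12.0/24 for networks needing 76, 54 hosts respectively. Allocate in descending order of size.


76 hosts -> /25 (126 usable): 192.168.12.0/25
54 hosts -> /26 (62 usable): 192.168.12.128/26
Allocation: 192.168.12.0/25 (76 hosts, 126 usable); 192.168.12.128/26 (54 hosts, 62 usable)


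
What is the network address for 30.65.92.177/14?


IP:   00011110.01000001.01011100.10110001
Mask: 11111111.11111100.00000000.00000000
AND operation:
Net:  00011110.01000000.00000000.00000000
Network: 30.64.0.0/14


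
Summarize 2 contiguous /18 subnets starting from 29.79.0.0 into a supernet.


Original prefix: /18
Number of subnets: 2 = 2^1
New prefix = 18 - 1 = 17
Supernet: 29.79.0.0/17


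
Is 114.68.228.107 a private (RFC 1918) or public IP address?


RFC 1918 private ranges:
  10.0.0.0/8 (10.0.0.0 - 10.255.255.255)
  172.16.0.0/12 (172.16.0.0 - 172.31.255.255)
  192.168.0.0/16 (192.168.0.0 - 192.168.255.255)
Public (not in any RFC 1918 range)


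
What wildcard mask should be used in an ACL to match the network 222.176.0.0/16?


Subnet mask: 255.255.0.0
Wildcard = 255.255.255.255 - subnet mask
255 - 255 = 0
255 - 255 = 0
255 - 0 = 255
255 - 0 = 255
Wildcard: 0.0.255.255


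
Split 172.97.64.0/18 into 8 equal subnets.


New prefix = 18 + 3 = 21
Each subnet has 2048 addresses
  172.97.64.0/21
  172.97.72.0/21
  172.97.80.0/21
  172.97.88.0/21
  172.97.96.0/21
  172.97.104.0/21
  172.97.112.0/21
  172.97.120.0/21
Subnets: 172.97.64.0/21, 172.97.72.0/21, 172.97.80.0/21, 172.97.88.0/21, 172.97.96.0/21, 172.97.104.0/21, 172.97.112.0/21, 172.97.120.0/21


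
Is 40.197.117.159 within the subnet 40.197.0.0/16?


Subnet network: 40.197.0.0
Test IP AND mask: 40.197.0.0
Yes, 40.197.117.159 is in 40.197.0.0/16


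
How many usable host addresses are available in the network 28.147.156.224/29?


Host bits = 32 - 29 = 3
Total addresses = 2^3 = 8
Usable = total - 2 (network and broadcast)
Usable hosts: 6


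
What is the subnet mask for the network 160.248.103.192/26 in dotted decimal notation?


/26 means 26 network bits, 6 host bits
Binary: 11111111111111111111111111000000
Mask: 255.255.255.192


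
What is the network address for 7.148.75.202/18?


IP:   00000111.10010100.01001011.11001010
Mask: 11111111.11111111.11000000.00000000
AND operation:
Net:  00000111.10010100.01000000.00000000
Network: 7.148.64.0/18


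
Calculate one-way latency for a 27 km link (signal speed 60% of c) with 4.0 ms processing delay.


Speed = 0.6 * 3e5 km/s = 180000 km/s
Propagation delay = 27 / 180000 = 0.0001 s = 0.15 ms
Processing delay = 4.0 ms
Total one-way latency = 4.15 ms


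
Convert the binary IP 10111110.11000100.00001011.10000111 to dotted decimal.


10111110 = 190
11000100 = 196
00001011 = 11
10000111 = 135
IP: 190.196.11.135


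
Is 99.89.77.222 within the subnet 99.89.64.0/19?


Subnet network: 99.89.64.0
Test IP AND mask: 99.89.64.0
Yes, 99.89.77.222 is in 99.89.64.0/19


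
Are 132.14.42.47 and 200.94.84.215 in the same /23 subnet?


Mask: 255.255.254.0
132.14.42.47 AND mask = 132.14.42.0
200.94.84.215 AND mask = 200.94.84.0
No, different subnets (132.14.42.0 vs 200.94.84.0)


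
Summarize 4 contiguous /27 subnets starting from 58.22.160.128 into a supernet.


Original prefix: /27
Number of subnets: 4 = 2^2
New prefix = 27 - 2 = 25
Supernet: 58.22.160.128/25


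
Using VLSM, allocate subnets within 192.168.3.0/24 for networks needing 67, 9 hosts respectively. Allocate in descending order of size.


67 hosts -> /25 (126 usable): 192.168.3.0/25
9 hosts -> /28 (14 usable): 192.168.3.128/28
Allocation: 192.168.3.0/25 (67 hosts, 126 usable); 192.168.3.128/28 (9 hosts, 14 usable)


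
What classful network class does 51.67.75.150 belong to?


First octet: 51
Binary: 00110011
0xxxxxxx -> Class A (1-126)
Class A, default mask 255.0.0.0 (/8)


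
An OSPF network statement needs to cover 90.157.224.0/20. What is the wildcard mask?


Subnet mask: 255.255.240.0
Wildcard = 255.255.255.255 - subnet mask
255 - 255 = 0
255 - 255 = 0
255 - 240 = 15
255 - 0 = 255
Wildcard: 0.0.15.255


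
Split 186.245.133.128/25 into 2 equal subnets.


New prefix = 25 + 1 = 26
Each subnet has 64 addresses
  186.245.133.128/26
  186.245.133.192/26
Subnets: 186.245.133.128/26, 186.245.133.192/26


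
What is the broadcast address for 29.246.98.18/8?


Network: 29.0.0.0/8
Host bits = 24
Set all host bits to 1:
Broadcast: 29.255.255.255


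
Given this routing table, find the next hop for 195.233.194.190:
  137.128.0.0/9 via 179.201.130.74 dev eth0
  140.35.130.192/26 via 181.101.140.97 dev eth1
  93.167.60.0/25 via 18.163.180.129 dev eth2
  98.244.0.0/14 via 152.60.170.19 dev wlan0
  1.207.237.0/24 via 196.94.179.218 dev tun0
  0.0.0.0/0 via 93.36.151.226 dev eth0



Longest prefix match for 195.233.194.190:
  /9 137.128.0.0: no
  /26 140.35.130.192: no
  /25 93.167.60.0: no
  /14 98.244.0.0: no
  /24 1.207.237.0: no
  /0 0.0.0.0: MATCH
Selected: next-hop 93.36.151.226 via eth0 (matched /0)


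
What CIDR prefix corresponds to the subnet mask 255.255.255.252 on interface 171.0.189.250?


Binary: 11111111.11111111.11111111.11111100
Count leading 1s
Prefix: /30


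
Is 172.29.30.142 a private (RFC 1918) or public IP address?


RFC 1918 private ranges:
  10.0.0.0/8 (10.0.0.0 - 10.255.255.255)
  172.16.0.0/12 (172.16.0.0 - 172.31.255.255)
  192.168.0.0/16 (192.168.0.0 - 192.168.255.255)
Private (in 172.16.0.0/12)


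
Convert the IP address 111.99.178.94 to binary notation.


111 = 01101111
99 = 01100011
178 = 10110010
94 = 01011110
Binary: 01101111.01100011.10110010.01011110


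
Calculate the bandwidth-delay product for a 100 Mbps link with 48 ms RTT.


BDP = bandwidth * RTT
= 100 Mbps * 48 ms
= 100 * 1e6 * 48 / 1000 bits
= 4800000 bits
= 600000 bytes
= 585.9375 KB
BDP = 4800000 bits (600000 bytes)


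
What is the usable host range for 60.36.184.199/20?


Network: 60.36.176.0
Broadcast: 60.36.191.255
First usable = network + 1
Last usable = broadcast - 1
Range: 60.36.176.1 to 60.36.191.254


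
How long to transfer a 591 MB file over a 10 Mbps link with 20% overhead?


Effective throughput = 10 * (1 - 20/100) = 8 Mbps
File size in Mb = 591 * 8 = 4728 Mb
Time = 4728 / 8
Time = 591 seconds


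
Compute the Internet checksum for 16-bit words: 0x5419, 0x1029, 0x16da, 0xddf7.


Sum all words (with carry folding):
+ 0x5419 = 0x5419
+ 0x1029 = 0x6442
+ 0x16da = 0x7b1c
+ 0xddf7 = 0x5914
One's complement: ~0x5914
Checksum = 0xa6eb


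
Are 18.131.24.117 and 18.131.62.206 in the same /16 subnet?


Mask: 255.255.0.0
18.131.24.117 AND mask = 18.131.0.0
18.131.62.206 AND mask = 18.131.0.0
Yes, same subnet (18.131.0.0)


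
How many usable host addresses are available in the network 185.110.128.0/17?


Host bits = 32 - 17 = 15
Total addresses = 2^15 = 32768
Usable = total - 2 (network and broadcast)
Usable hosts: 32766


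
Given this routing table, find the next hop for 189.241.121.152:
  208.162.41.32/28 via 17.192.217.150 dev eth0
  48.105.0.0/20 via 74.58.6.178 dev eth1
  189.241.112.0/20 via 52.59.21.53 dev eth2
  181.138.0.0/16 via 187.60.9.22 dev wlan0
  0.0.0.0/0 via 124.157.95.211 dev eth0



Longest prefix match for 189.241.121.152:
  /28 208.162.41.32: no
  /20 48.105.0.0: no
  /20 189.241.112.0: MATCH
  /16 181.138.0.0: no
  /0 0.0.0.0: MATCH
Selected: next-hop 52.59.21.53 via eth2 (matched /20)


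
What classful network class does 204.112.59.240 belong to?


First octet: 204
Binary: 11001100
110xxxxx -> Class C (192-223)
Class C, default mask 255.255.255.0 (/24)


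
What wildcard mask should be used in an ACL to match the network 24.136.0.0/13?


Subnet mask: 255.248.0.0
Wildcard = 255.255.255.255 - subnet mask
255 - 255 = 0
255 - 248 = 7
255 - 0 = 255
255 - 0 = 255
Wildcard: 0.7.255.255


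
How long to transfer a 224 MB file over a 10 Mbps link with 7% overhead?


Effective throughput = 10 * (1 - 7/100) = 9.3 Mbps
File size in Mb = 224 * 8 = 1792 Mb
Time = 1792 / 9.3
Time = 192.6882 seconds


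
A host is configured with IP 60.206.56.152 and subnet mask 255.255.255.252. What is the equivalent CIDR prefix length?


Binary: 11111111.11111111.11111111.11111100
Count leading 1s
Prefix: /30


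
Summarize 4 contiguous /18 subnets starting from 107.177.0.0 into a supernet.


Original prefix: /18
Number of subnets: 4 = 2^2
New prefix = 18 - 2 = 16
Supernet: 107.177.0.0/16


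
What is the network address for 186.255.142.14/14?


IP:   10111010.11111111.10001110.00001110
Mask: 11111111.11111100.00000000.00000000
AND operation:
Net:  10111010.11111100.00000000.00000000
Network: 186.252.0.0/14


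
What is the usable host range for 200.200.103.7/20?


Network: 200.200.96.0
Broadcast: 200.200.111.255
First usable = network + 1
Last usable = broadcast - 1
Range: 200.200.96.1 to 200.200.111.254


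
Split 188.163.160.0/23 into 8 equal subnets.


New prefix = 23 + 3 = 26
Each subnet has 64 addresses
  188.163.160.0/26
  188.163.160.64/26
  188.163.160.128/26
  188.163.160.192/26
  188.163.161.0/26
  188.163.161.64/26
  188.163.161.128/26
  188.163.161.192/26
Subnets: 188.163.160.0/26, 188.163.160.64/26, 188.163.160.128/26, 188.163.160.192/26, 188.163.161.0/26, 188.163.161.64/26, 188.163.161.128/26, 188.163.161.192/26


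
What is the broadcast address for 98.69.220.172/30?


Network: 98.69.220.172/30
Host bits = 2
Set all host bits to 1:
Broadcast: 98.69.220.175


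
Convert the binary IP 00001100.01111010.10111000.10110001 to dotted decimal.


00001100 = 12
01111010 = 122
10111000 = 184
10110001 = 177
IP: 12.122.184.177


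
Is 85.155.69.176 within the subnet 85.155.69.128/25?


Subnet network: 85.155.69.128
Test IP AND mask: 85.155.69.128
Yes, 85.155.69.176 is in 85.155.69.128/25


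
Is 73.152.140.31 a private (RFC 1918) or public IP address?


RFC 1918 private ranges:
  10.0.0.0/8 (10.0.0.0 - 10.255.255.255)
  172.16.0.0/12 (172.16.0.0 - 172.31.255.255)
  192.168.0.0/16 (192.168.0.0 - 192.168.255.255)
Public (not in any RFC 1918 range)


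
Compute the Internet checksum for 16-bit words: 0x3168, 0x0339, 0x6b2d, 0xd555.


Sum all words (with carry folding):
+ 0x3168 = 0x3168
+ 0x0339 = 0x34a1
+ 0x6b2d = 0x9fce
+ 0xd555 = 0x7524
One's complement: ~0x7524
Checksum = 0x8adb


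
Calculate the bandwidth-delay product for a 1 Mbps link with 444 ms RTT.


BDP = bandwidth * RTT
= 1 Mbps * 444 ms
= 1 * 1e6 * 444 / 1000 bits
= 444000 bits
= 55500 bytes
= 54.1992 KB
BDP = 444000 bits (55500 bytes)


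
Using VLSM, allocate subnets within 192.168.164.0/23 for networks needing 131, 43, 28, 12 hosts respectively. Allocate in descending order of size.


131 hosts -> /24 (254 usable): 192.168.164.0/24
43 hosts -> /26 (62 usable): 192.168.165.0/26
28 hosts -> /27 (30 usable): 192.168.165.64/27
12 hosts -> /28 (14 usable): 192.168.165.96/28
Allocation: 192.168.164.0/24 (131 hosts, 254 usable); 192.168.165.0/26 (43 hosts, 62 usable); 192.168.165.64/27 (28 hosts, 30 usable); 192.168.165.96/28 (12 hosts, 14 usable)


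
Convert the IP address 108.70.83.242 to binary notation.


108 = 01101100
70 = 01000110
83 = 01010011
242 = 11110010
Binary: 01101100.01000110.01010011.11110010


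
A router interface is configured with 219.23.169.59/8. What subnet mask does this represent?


/8 means 8 network bits, 24 host bits
Binary: 11111111000000000000000000000000
Mask: 255.0.0.0


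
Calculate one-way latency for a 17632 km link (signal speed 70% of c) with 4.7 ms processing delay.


Speed = 0.7 * 3e5 km/s = 210000 km/s
Propagation delay = 17632 / 210000 = 0.084 s = 83.9619 ms
Processing delay = 4.7 ms
Total one-way latency = 88.6619 ms


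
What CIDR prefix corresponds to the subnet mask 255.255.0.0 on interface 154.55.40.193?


Binary: 11111111.11111111.00000000.00000000
Count leading 1s
Prefix: /16


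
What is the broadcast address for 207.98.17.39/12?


Network: 207.96.0.0/12
Host bits = 20
Set all host bits to 1:
Broadcast: 207.111.255.255


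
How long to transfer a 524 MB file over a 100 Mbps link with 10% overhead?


Effective throughput = 100 * (1 - 10/100) = 90 Mbps
File size in Mb = 524 * 8 = 4192 Mb
Time = 4192 / 90
Time = 46.5778 seconds


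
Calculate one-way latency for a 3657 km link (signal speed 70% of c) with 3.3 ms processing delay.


Speed = 0.7 * 3e5 km/s = 210000 km/s
Propagation delay = 3657 / 210000 = 0.0174 s = 17.4143 ms
Processing delay = 3.3 ms
Total one-way latency = 20.7143 ms


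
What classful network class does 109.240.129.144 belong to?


First octet: 109
Binary: 01101101
0xxxxxxx -> Class A (1-126)
Class A, default mask 255.0.0.0 (/8)


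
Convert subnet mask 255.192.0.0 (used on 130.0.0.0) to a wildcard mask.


Subnet mask: 255.192.0.0
Wildcard = 255.255.255.255 - subnet mask
255 - 255 = 0
255 - 192 = 63
255 - 0 = 255
255 - 0 = 255
Wildcard: 0.63.255.255


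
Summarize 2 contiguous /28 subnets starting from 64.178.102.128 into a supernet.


Original prefix: /28
Number of subnets: 2 = 2^1
New prefix = 28 - 1 = 27
Supernet: 64.178.102.128/27


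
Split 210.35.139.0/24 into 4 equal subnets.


New prefix = 24 + 2 = 26
Each subnet has 64 addresses
  210.35.139.0/26
  210.35.139.64/26
  210.35.139.128/26
  210.35.139.192/26
Subnets: 210.35.139.0/26, 210.35.139.64/26, 210.35.139.128/26, 210.35.139.192/26


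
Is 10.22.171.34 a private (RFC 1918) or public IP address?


RFC 1918 private ranges:
  10.0.0.0/8 (10.0.0.0 - 10.255.255.255)
  172.16.0.0/12 (172.16.0.0 - 172.31.255.255)
  192.168.0.0/16 (192.168.0.0 - 192.168.255.255)
Private (in 10.0.0.0/8)


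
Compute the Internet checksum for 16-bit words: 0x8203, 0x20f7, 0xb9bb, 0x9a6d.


Sum all words (with carry folding):
+ 0x8203 = 0x8203
+ 0x20f7 = 0xa2fa
+ 0xb9bb = 0x5cb6
+ 0x9a6d = 0xf723
One's complement: ~0xf723
Checksum = 0x08dc


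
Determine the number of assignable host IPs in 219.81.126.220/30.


Host bits = 32 - 30 = 2
Total addresses = 2^2 = 4
Usable = total - 2 (network and broadcast)
Usable hosts: 2


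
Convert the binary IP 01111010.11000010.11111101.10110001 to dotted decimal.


01111010 = 122
11000010 = 194
11111101 = 253
10110001 = 177
IP: 122.194.253.177


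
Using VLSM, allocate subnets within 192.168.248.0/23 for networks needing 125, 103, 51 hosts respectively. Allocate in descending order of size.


125 hosts -> /25 (126 usable): 192.168.248.0/25
103 hosts -> /25 (126 usable): 192.168.248.128/25
51 hosts -> /26 (62 usable): 192.168.249.0/26
Allocation: 192.168.248.0/25 (125 hosts, 126 usable); 192.168.248.128/25 (103 hosts, 126 usable); 192.168.249.0/26 (51 hosts, 62 usable)


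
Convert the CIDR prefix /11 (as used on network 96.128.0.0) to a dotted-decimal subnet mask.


/11 means 11 network bits, 21 host bits
Binary: 11111111111000000000000000000000
Mask: 255.224.0.0


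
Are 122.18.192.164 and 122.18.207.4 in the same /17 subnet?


Mask: 255.255.128.0
122.18.192.164 AND mask = 122.18.128.0
122.18.207.4 AND mask = 122.18.128.0
Yes, same subnet (122.18.128.0)


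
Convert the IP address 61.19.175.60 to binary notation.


61 = 00111101
19 = 00010011
175 = 10101111
60 = 00111100
Binary: 00111101.00010011.10101111.00111100


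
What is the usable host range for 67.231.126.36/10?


Network: 67.192.0.0
Broadcast: 67.255.255.255
First usable = network + 1
Last usable = broadcast - 1
Range: 67.192.0.1 to 67.255.255.254


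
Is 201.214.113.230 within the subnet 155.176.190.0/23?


Subnet network: 155.176.190.0
Test IP AND mask: 201.214.112.0
No, 201.214.113.230 is not in 155.176.190.0/23


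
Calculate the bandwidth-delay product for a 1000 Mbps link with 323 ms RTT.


BDP = bandwidth * RTT
= 1000 Mbps * 323 ms
= 1000 * 1e6 * 323 / 1000 bits
= 323000000 bits
= 40375000 bytes
= 39428.7109 KB
BDP = 323000000 bits (40375000 bytes)


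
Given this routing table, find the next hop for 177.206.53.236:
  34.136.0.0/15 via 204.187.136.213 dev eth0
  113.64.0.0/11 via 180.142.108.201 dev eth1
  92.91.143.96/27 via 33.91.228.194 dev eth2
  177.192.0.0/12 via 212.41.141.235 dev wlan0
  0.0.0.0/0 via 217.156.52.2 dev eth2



Longest prefix match for 177.206.53.236:
  /15 34.136.0.0: no
  /11 113.64.0.0: no
  /27 92.91.143.96: no
  /12 177.192.0.0: MATCH
  /0 0.0.0.0: MATCH
Selected: next-hop 212.41.141.235 via wlan0 (matched /12)


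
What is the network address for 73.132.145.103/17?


IP:   01001001.10000100.10010001.01100111
Mask: 11111111.11111111.10000000.00000000
AND operation:
Net:  01001001.10000100.10000000.00000000
Network: 73.132.128.0/17


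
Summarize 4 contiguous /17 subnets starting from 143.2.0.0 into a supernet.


Original prefix: /17
Number of subnets: 4 = 2^2
New prefix = 17 - 2 = 15
Supernet: 143.2.0.0/15


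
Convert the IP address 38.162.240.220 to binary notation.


38 = 00100110
162 = 10100010
240 = 11110000
220 = 11011100
Binary: 00100110.10100010.11110000.11011100


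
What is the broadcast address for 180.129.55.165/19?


Network: 180.129.32.0/19
Host bits = 13
Set all host bits to 1:
Broadcast: 180.129.63.255
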